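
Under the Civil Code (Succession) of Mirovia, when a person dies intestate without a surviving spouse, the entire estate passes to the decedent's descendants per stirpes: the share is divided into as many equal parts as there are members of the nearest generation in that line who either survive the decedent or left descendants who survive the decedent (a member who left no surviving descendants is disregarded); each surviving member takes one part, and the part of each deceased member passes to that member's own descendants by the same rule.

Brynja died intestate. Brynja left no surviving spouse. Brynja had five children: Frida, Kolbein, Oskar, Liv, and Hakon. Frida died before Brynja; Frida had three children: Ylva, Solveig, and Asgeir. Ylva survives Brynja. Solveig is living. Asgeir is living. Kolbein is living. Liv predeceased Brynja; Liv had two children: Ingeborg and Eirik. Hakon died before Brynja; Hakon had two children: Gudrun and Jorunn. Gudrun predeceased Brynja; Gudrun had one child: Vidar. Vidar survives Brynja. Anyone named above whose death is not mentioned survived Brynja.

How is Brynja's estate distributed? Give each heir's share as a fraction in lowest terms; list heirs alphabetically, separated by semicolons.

Asgeir 1/15; Eirik 1/10; Ingeborg 1/10; Jorunn 1/10; Kolbein 1/5; Oskar 1/5; Solveig 1/15; Vidar 1/10; Ylva 1/15

There is no surviving spouse, so the entire estate passes to Brynja's descendants per stirpes.
The estate is divided into 5 equal shares of 1/5 among Frida, Kolbein, Oskar, Liv, Hakon.
Frida predeceased; the 1/5 allotted to Frida's branch passes to Frida's issue by representation.
The 1/5 is divided into 3 equal shares of 1/15 among Ylva, Solveig, Asgeir.
Ylva is living and takes 1/15.
Solveig is living and takes 1/15.
Asgeir is living and takes 1/15.
Kolbein is living and takes 1/5.
Oskar is living and takes 1/5.
Liv predeceased; the 1/5 allotted to Liv's branch passes to Liv's issue by representation.
The 1/5 is divided into 2 equal shares of 1/10 among Ingeborg, Eirik.
Ingeborg is living and takes 1/10.
Eirik is living and takes 1/10.
Hakon predeceased; the 1/5 allotted to Hakon's branch passes to Hakon's issue by representation.
The 1/5 is divided into 2 equal shares of 1/10 among Gudrun, Jorunn.
Gudrun predeceased; the 1/10 allotted to Gudrun's branch passes to Gudrun's issue by representation.
Vidar is the sole taker at this level and receives the full 1/10.
Jorunn is living and takes 1/10.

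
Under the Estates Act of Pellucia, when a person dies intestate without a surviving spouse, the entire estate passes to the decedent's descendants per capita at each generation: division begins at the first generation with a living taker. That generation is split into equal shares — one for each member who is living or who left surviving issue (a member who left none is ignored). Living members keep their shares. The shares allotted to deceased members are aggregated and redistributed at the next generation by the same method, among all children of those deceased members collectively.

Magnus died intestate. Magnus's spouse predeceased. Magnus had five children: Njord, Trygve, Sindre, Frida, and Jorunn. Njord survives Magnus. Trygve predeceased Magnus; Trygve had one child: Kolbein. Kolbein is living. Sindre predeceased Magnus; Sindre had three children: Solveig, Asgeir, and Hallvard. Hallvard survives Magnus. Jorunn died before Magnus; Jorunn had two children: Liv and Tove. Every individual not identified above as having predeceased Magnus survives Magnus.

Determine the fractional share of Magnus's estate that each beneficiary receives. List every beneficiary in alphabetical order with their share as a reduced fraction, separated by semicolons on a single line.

There is no surviving spouse, so the entire estate passes to Magnus's descendants per capita at each generation.
At generation 1 (Njord, Trygve, Sindre, Frida, Jorunn) there are 5 shares of (1)/5 = 1/5 each.
Living: Njord and Frida — each takes 1/5.
Deceased: Trygve, Sindre, and Jorunn. Their combined 3/5 is pooled and carried to generation 2.
At generation 2 (Kolbein, Solveig, Asgeir, Hallvard, Liv, Tove) there are 6 shares of (3/5)/6 = 1/10 each.
Living: Kolbein, Solveig, Asgeir, Hallvard, Liv, and Tove — each takes 1/10.

Asgeir 1/10; Frida 1/5; Hallvard 1/10; Kolbein 1/10; Liv 1/10; Njord 1/5; Solveig 1/10; Tove 1/10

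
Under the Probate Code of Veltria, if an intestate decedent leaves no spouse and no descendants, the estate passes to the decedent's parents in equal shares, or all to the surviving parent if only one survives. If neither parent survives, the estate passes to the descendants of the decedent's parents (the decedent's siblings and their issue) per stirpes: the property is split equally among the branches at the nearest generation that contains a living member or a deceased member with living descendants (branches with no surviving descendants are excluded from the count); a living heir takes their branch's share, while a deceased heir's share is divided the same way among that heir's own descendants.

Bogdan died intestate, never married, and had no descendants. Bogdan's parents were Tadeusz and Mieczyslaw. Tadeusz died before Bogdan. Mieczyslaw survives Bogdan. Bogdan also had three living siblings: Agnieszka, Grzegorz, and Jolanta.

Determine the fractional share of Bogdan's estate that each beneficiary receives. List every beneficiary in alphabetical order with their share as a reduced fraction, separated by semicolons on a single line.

Mieczyslaw 1

Only one parent, Mieczyslaw, survives, so Mieczyslaw takes the entire estate. The siblings take nothing because a surviving parent has priority.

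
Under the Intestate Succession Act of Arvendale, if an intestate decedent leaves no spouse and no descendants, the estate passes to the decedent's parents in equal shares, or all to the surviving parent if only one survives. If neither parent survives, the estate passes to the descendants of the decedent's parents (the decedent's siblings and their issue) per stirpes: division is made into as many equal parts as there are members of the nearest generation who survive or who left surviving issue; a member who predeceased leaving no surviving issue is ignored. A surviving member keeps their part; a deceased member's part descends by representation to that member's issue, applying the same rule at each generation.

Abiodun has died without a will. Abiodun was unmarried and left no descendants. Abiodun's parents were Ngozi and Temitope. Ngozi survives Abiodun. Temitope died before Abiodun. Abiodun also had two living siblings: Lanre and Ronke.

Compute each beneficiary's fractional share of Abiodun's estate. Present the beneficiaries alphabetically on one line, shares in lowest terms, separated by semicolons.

Ngozi 1

Only one parent, Ngozi, survives, so Ngozi takes the entire estate. The siblings take nothing because a surviving parent has priority.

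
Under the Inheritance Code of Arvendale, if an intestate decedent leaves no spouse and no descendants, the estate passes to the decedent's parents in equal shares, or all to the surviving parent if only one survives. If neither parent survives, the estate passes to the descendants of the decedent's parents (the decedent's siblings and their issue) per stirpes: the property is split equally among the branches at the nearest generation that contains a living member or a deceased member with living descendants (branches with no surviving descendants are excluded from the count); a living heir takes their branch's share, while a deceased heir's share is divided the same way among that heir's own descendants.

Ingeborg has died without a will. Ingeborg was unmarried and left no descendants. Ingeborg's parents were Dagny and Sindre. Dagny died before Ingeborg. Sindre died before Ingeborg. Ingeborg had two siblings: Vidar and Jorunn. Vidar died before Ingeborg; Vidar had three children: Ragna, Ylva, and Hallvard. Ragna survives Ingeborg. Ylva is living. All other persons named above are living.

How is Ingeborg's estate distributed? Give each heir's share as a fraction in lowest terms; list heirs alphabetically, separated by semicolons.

Hallvard 1/6; Jorunn 1/2; Ragna 1/6; Ylva 1/6

Neither parent survives and there are no descendants, so the estate passes to Ingeborg's siblings and their issue per stirpes.
The estate is divided into 2 equal shares of 1/2 among Vidar, Jorunn.
Vidar predeceased; the 1/2 allotted to Vidar's branch passes to Vidar's issue by representation.
The 1/2 is divided into 3 equal shares of 1/6 among Ragna, Ylva, Hallvard.
Ragna is living and takes 1/6.
Ylva is living and takes 1/6.
Hallvard is living and takes 1/6.
Jorunn is living and takes 1/2.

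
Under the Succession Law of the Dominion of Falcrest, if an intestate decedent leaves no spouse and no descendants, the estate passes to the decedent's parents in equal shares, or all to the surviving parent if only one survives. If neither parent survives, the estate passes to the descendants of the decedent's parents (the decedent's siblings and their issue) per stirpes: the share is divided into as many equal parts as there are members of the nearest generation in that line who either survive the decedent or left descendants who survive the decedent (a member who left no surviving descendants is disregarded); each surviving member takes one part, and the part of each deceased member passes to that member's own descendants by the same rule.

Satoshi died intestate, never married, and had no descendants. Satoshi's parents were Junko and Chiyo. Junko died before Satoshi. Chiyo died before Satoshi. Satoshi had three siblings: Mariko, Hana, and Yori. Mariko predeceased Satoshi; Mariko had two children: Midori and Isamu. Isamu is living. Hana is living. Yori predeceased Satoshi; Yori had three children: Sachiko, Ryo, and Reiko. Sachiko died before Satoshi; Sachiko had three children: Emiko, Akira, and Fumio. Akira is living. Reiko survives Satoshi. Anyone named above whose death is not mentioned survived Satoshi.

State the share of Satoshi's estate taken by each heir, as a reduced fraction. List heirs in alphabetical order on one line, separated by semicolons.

Akira 1/27; Emiko 1/27; Fumio 1/27; Hana 1/3; Isamu 1/6; Midori 1/6; Reiko 1/9; Ryo 1/9

Neither parent survives and there are no descendants, so the estate passes to Satoshi's siblings and their issue per stirpes.
The estate is divided into 3 equal shares of 1/3 among Mariko, Hana, Yori.
Mariko predeceased; the 1/3 allotted to Mariko's branch passes to Mariko's issue by representation.
The 1/3 is divided into 2 equal shares of 1/6 among Midori, Isamu.
Midori is living and takes 1/6.
Isamu is living and takes 1/6.
Hana is living and takes 1/3.
Yori predeceased; the 1/3 allotted to Yori's branch passes to Yori's issue by representation.
The 1/3 is divided into 3 equal shares of 1/9 among Sachiko, Ryo, Reiko.
Sachiko predeceased; the 1/9 allotted to Sachiko's branch passes to Sachiko's issue by representation.
The 1/9 is divided into 3 equal shares of 1/27 among Emiko, Akira, Fumio.
Emiko is living and takes 1/27.
Akira is living and takes 1/27.
Fumio is living and takes 1/27.
Ryo is living and takes 1/9.
Reiko is living and takes 1/9.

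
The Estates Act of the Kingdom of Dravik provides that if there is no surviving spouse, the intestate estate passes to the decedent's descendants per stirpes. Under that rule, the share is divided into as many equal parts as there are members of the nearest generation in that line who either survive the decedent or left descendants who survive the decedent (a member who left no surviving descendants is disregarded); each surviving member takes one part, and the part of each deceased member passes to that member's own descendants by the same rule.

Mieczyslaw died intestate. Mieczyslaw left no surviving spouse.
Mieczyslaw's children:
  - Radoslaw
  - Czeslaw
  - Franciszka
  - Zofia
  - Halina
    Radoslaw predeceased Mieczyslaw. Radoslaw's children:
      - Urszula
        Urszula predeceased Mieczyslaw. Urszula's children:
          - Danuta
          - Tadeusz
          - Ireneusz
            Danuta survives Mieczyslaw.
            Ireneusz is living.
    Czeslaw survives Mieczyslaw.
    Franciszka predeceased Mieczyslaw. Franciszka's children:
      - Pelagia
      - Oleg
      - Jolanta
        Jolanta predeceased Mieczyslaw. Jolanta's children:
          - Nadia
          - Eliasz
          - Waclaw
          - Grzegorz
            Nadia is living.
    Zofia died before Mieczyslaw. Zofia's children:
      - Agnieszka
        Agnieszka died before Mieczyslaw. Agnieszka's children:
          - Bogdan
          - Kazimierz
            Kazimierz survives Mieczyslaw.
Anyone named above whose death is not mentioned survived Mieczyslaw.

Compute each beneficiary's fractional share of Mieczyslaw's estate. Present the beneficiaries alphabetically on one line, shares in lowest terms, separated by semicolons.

Bogdan 1/10; Czeslaw 1/5; Danuta 1/15; Eliasz 1/60; Grzegorz 1/60; Halina 1/5; Ireneusz 1/15; Kazimierz 1/10; Nadia 1/60; Oleg 1/15; Pelagia 1/15; Tadeusz 1/15; Waclaw 1/60

There is no surviving spouse, so the entire estate passes to Mieczyslaw's descendants per stirpes.
The estate is divided into 5 equal shares of 1/5 among Radoslaw, Czeslaw, Franciszka, Zofia, Halina.
Radoslaw predeceased; the 1/5 allotted to Radoslaw's branch passes to Radoslaw's issue by representation.
Urszula's line is the sole branch at this level, so the full 1/5 passes to Urszula's issue by representation.
The 1/5 is divided into 3 equal shares of 1/15 among Danuta, Tadeusz, Ireneusz.
Danuta is living and takes 1/15.
Tadeusz is living and takes 1/15.
Ireneusz is living and takes 1/15.
Czeslaw is living and takes 1/5.
Franciszka predeceased; the 1/5 allotted to Franciszka's branch passes to Franciszka's issue by representation.
The 1/5 is divided into 3 equal shares of 1/15 among Pelagia, Oleg, Jolanta.
Pelagia is living and takes 1/15.
Oleg is living and takes 1/15.
Jolanta predeceased; the 1/15 allotted to Jolanta's branch passes to Jolanta's issue by representation.
The 1/15 is divided into 4 equal shares of 1/60 among Nadia, Eliasz, Waclaw, Grzegorz.
Nadia is living and takes 1/60.
Eliasz is living and takes 1/60.
Waclaw is living and takes 1/60.
Grzegorz is living and takes 1/60.
Zofia predeceased; the 1/5 allotted to Zofia's branch passes to Zofia's issue by representation.
Agnieszka's line is the sole branch at this level, so the full 1/5 passes to Agnieszka's issue by representation.
The 1/5 is divided into 2 equal shares of 1/10 among Bogdan, Kazimierz.
Bogdan is living and takes 1/10.
Kazimierz is living and takes 1/10.
Halina is living and takes 1/5.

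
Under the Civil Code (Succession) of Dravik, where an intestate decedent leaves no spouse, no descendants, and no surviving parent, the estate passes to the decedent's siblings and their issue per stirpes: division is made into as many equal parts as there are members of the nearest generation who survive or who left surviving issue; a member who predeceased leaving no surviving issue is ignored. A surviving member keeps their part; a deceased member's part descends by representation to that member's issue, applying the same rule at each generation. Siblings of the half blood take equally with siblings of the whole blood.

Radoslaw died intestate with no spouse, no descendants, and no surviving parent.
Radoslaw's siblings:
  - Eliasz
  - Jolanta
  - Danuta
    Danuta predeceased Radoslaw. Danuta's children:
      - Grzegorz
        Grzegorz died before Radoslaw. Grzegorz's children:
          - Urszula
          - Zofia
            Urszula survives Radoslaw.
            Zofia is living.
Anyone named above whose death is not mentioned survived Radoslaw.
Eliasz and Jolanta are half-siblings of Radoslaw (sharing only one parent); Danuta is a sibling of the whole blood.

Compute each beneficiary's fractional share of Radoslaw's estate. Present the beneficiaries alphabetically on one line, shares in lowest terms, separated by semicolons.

No spouse, descendants, or parent survives, so the estate passes to Radoslaw's siblings per stirpes.
Half-blood and whole-blood siblings take equally under the stated rule.
The estate is divided into 3 equal shares of 1/3 among Eliasz, Jolanta, Danuta.
Eliasz is living and takes 1/3.
Jolanta is living and takes 1/3.
Danuta predeceased; the 1/3 allotted to Danuta's branch passes to Danuta's issue by representation.
Grzegorz's line is the sole branch at this level, so the full 1/3 passes to Grzegorz's issue by representation.
The 1/3 is divided into 2 equal shares of 1/6 among Urszula, Zofia.
Urszula is living and takes 1/6.
Zofia is living and takes 1/6.

Eliasz 1/3; Jolanta 1/3; Urszula 1/6; Zofia 1/6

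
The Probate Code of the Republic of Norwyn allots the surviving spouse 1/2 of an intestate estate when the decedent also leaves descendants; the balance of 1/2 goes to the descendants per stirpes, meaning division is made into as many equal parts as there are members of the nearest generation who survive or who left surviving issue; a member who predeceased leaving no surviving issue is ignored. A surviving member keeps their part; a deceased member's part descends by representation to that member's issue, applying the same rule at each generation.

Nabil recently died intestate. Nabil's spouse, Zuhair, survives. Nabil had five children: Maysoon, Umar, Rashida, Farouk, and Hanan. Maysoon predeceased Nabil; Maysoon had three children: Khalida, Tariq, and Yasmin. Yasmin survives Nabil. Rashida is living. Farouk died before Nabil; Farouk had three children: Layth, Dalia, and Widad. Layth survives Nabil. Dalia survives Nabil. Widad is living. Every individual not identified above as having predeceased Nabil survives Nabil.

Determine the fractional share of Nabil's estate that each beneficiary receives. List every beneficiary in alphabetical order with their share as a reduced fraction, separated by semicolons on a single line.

Zuhair, as surviving spouse, takes 1/2.
The remaining 1/2 passes to Nabil's descendants per stirpes.
The 1/2 is divided into 5 equal shares of 1/10 among Maysoon, Umar, Rashida, Farouk, Hanan.
Maysoon predeceased; the 1/10 allotted to Maysoon's branch passes to Maysoon's issue by representation.
The 1/10 is divided into 3 equal shares of 1/30 among Khalida, Tariq, Yasmin.
Khalida is living and takes 1/30.
Tariq is living and takes 1/30.
Yasmin is living and takes 1/30.
Umar is living and takes 1/10.
Rashida is living and takes 1/10.
Farouk predeceased; the 1/10 allotted to Farouk's branch passes to Farouk's issue by representation.
The 1/10 is divided into 3 equal shares of 1/30 among Layth, Dalia, Widad.
Layth is living and takes 1/30.
Dalia is living and takes 1/30.
Widad is living and takes 1/30.
Hanan is living and takes 1/10.

Dalia 1/30; Hanan 1/10; Khalida 1/30; Layth 1/30; Rashida 1/10; Tariq 1/30; Umar 1/10; Widad 1/30; Yasmin 1/30; Zuhair 1/2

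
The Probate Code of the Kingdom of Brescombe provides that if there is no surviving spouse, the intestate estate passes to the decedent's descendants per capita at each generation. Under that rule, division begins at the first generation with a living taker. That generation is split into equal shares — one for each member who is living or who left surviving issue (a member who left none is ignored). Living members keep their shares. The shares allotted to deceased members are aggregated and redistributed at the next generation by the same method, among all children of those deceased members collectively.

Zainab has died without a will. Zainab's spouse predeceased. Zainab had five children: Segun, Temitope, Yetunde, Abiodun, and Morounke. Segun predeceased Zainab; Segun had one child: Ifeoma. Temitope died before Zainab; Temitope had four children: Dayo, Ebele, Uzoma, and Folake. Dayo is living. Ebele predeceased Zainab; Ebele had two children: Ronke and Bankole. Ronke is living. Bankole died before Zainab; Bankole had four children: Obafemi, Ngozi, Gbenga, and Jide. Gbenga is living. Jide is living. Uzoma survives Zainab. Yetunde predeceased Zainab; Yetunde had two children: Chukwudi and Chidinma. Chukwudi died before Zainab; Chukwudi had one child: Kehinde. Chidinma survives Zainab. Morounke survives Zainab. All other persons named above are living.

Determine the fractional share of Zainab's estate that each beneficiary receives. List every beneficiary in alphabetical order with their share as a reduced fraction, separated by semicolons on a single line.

Abiodun 1/5; Chidinma 3/35; Dayo 3/35; Folake 3/35; Gbenga 1/70; Ifeoma 3/35; Jide 1/70; Kehinde 2/35; Morounke 1/5; Ngozi 1/70; Obafemi 1/70; Ronke 2/35; Uzoma 3/35

There is no surviving spouse, so the entire estate passes to Zainab's descendants per capita at each generation.
At generation 1 (Segun, Temitope, Yetunde, Abiodun, Morounke) there are 5 shares of (1)/5 = 1/5 each.
Living: Abiodun and Morounke — each takes 1/5.
Deceased: Segun, Temitope, and Yetunde. Their combined 3/5 is pooled and carried to generation 2.
At generation 2 (Ifeoma, Dayo, Ebele, Uzoma, Folake, Chukwudi, Chidinma) there are 7 shares of (3/5)/7 = 3/35 each.
Living: Ifeoma, Dayo, Uzoma, Folake, and Chidinma — each takes 3/35.
Deceased: Ebele and Chukwudi. Their combined 6/35 is pooled and carried to generation 3.
At generation 3 (Ronke, Bankole, Kehinde) there are 3 shares of (6/35)/3 = 2/35 each.
Living: Ronke and Kehinde — each takes 2/35.
Deceased: Bankole. That 2/35 share is carried to generation 4.
At generation 4 (Obafemi, Ngozi, Gbenga, Jide) there are 4 shares of (2/35)/4 = 1/70 each.
Living: Obafemi, Ngozi, Gbenga, and Jide — each takes 1/70.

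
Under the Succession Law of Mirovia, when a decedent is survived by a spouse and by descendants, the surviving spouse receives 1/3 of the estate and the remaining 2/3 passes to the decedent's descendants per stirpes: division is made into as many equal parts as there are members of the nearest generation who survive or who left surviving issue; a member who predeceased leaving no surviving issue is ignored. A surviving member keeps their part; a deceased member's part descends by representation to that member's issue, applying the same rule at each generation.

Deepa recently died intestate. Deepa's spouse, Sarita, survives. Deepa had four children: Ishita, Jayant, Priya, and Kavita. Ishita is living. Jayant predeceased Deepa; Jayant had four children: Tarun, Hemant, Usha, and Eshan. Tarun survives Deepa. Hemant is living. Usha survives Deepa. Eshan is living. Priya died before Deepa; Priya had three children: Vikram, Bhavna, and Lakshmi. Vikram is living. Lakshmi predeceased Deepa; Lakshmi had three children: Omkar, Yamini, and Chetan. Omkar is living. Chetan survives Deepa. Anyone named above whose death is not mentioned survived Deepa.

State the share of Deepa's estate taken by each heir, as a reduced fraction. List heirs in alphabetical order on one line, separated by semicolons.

Sarita, as surviving spouse, takes 1/3.
The remaining 2/3 passes to Deepa's descendants per stirpes.
The 2/3 is divided into 4 equal shares of 1/6 among Ishita, Jayant, Priya, Kavita.
Ishita is living and takes 1/6.
Jayant predeceased; the 1/6 allotted to Jayant's branch passes to Jayant's issue by representation.
The 1/6 is divided into 4 equal shares of 1/24 among Tarun, Hemant, Usha, Eshan.
Tarun is living and takes 1/24.
Hemant is living and takes 1/24.
Usha is living and takes 1/24.
Eshan is living and takes 1/24.
Priya predeceased; the 1/6 allotted to Priya's branch passes to Priya's issue by representation.
The 1/6 is divided into 3 equal shares of 1/18 among Vikram, Bhavna, Lakshmi.
Vikram is living and takes 1/18.
Bhavna is living and takes 1/18.
Lakshmi predeceased; the 1/18 allotted to Lakshmi's branch passes to Lakshmi's issue by representation.
The 1/18 is divided into 3 equal shares of 1/54 among Omkar, Yamini, Chetan.
Omkar is living and takes 1/54.
Yamini is living and takes 1/54.
Chetan is living and takes 1/54.
Kavita is living and takes 1/6.

Bhavna 1/18; Chetan 1/54; Eshan 1/24; Hemant 1/24; Ishita 1/6; Kavita 1/6; Omkar 1/54; Sarita 1/3; Tarun 1/24; Usha 1/24; Vikram 1/18; Yamini 1/54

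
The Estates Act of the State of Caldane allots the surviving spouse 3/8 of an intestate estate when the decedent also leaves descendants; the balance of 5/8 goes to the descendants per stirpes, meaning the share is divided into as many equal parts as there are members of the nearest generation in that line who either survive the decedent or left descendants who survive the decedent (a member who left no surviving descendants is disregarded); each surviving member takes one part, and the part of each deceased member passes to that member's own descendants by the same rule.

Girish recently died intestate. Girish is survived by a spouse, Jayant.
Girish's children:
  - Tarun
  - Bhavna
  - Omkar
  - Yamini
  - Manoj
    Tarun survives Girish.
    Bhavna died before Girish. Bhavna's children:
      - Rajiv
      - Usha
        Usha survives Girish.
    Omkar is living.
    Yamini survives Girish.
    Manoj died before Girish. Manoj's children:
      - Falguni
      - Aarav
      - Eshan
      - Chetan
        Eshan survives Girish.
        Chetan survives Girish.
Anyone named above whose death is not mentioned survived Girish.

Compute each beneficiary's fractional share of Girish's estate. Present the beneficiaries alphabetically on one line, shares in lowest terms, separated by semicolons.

Jayant, as surviving spouse, takes 3/8.
The remaining 5/8 passes to Girish's descendants per stirpes.
The 5/8 is divided into 5 equal shares of 1/8 among Tarun, Bhavna, Omkar, Yamini, Manoj.
Tarun is living and takes 1/8.
Bhavna predeceased; the 1/8 allotted to Bhavna's branch passes to Bhavna's issue by representation.
The 1/8 is divided into 2 equal shares of 1/16 among Rajiv, Usha.
Rajiv is living and takes 1/16.
Usha is living and takes 1/16.
Omkar is living and takes 1/8.
Yamini is living and takes 1/8.
Manoj predeceased; the 1/8 allotted to Manoj's branch passes to Manoj's issue by representation.
The 1/8 is divided into 4 equal shares of 1/32 among Falguni, Aarav, Eshan, Chetan.
Falguni is living and takes 1/32.
Aarav is living and takes 1/32.
Eshan is living and takes 1/32.
Chetan is living and takes 1/32.

Aarav 1/32; Chetan 1/32; Eshan 1/32; Falguni 1/32; Jayant 3/8; Omkar 1/8; Rajiv 1/16; Tarun 1/8; Usha 1/16; Yamini 1/8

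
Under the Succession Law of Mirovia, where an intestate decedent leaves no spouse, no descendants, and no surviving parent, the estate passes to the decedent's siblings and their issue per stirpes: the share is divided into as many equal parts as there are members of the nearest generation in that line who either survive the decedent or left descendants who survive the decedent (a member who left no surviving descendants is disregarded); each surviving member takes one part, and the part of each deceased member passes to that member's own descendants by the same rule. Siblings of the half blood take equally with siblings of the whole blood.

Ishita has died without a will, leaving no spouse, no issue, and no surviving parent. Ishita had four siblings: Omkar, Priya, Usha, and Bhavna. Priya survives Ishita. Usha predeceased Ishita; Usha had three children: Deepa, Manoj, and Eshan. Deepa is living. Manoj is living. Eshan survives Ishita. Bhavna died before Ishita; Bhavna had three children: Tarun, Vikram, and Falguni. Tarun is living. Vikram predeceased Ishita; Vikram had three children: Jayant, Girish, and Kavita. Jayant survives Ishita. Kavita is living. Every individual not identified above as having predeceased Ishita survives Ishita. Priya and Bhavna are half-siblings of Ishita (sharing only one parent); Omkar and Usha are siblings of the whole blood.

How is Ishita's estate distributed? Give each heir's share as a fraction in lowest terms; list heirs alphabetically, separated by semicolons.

Deepa 1/12; Eshan 1/12; Falguni 1/12; Girish 1/36; Jayant 1/36; Kavita 1/36; Manoj 1/12; Omkar 1/4; Priya 1/4; Tarun 1/12

No spouse, descendants, or parent survives, so the estate passes to Ishita's siblings per stirpes.
Half-blood and whole-blood siblings take equally under the stated rule.
The estate is divided into 4 equal shares of 1/4 among Omkar, Priya, Usha, Bhavna.
Omkar is living and takes 1/4.
Priya is living and takes 1/4.
Usha predeceased; the 1/4 allotted to Usha's branch passes to Usha's issue by representation.
The 1/4 is divided into 3 equal shares of 1/12 among Deepa, Manoj, Eshan.
Deepa is living and takes 1/12.
Manoj is living and takes 1/12.
Eshan is living and takes 1/12.
Bhavna predeceased; the 1/4 allotted to Bhavna's branch passes to Bhavna's issue by representation.
The 1/4 is divided into 3 equal shares of 1/12 among Tarun, Vikram, Falguni.
Tarun is living and takes 1/12.
Vikram predeceased; the 1/12 allotted to Vikram's branch passes to Vikram's issue by representation.
The 1/12 is divided into 3 equal shares of 1/36 among Jayant, Girish, Kavita.
Jayant is living and takes 1/36.
Girish is living and takes 1/36.
Kavita is living and takes 1/36.
Falguni is living and takes 1/12.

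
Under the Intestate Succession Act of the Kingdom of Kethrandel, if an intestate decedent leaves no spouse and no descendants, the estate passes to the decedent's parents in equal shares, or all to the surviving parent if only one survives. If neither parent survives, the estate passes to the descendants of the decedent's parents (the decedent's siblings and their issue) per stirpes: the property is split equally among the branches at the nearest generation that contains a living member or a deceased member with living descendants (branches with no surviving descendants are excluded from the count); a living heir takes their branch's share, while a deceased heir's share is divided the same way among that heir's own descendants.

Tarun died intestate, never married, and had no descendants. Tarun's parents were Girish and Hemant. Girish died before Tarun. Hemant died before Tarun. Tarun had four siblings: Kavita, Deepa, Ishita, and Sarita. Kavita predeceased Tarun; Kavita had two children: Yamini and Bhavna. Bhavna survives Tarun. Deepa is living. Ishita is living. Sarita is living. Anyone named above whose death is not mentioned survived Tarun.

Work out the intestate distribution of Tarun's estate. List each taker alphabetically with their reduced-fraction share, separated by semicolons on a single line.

Neither parent survives and there are no descendants, so the estate passes to Tarun's siblings and their issue per stirpes.
The estate is divided into 4 equal shares of 1/4 among Kavita, Deepa, Ishita, Sarita.
Kavita predeceased; the 1/4 allotted to Kavita's branch passes to Kavita's issue by representation.
The 1/4 is divided into 2 equal shares of 1/8 among Yamini, Bhavna.
Yamini is living and takes 1/8.
Bhavna is living and takes 1/8.
Deepa is living and takes 1/4.
Ishita is living and takes 1/4.
Sarita is living and takes 1/4.

Bhavna 1/8; Deepa 1/4; Ishita 1/4; Sarita 1/4; Yamini 1/8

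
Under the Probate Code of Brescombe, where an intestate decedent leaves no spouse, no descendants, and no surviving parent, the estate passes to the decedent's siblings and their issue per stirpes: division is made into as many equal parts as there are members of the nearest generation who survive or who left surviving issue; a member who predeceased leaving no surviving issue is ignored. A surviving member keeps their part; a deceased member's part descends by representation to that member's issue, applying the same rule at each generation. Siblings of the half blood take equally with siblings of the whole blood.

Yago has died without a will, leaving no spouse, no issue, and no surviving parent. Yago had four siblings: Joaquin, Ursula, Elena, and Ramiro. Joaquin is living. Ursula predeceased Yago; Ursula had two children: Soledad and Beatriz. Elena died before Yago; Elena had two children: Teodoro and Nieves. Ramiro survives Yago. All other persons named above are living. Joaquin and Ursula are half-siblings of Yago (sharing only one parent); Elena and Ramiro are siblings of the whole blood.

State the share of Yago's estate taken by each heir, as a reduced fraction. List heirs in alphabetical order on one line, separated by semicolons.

Beatriz 1/8; Joaquin 1/4; Nieves 1/8; Ramiro 1/4; Soledad 1/8; Teodoro 1/8

No spouse, descendants, or parent survives, so the estate passes to Yago's siblings per stirpes.
Half-blood and whole-blood siblings take equally under the stated rule.
The estate is divided into 4 equal shares of 1/4 among Joaquin, Ursula, Elena, Ramiro.
Joaquin is living and takes 1/4.
Ursula predeceased; the 1/4 allotted to Ursula's branch passes to Ursula's issue by representation.
The 1/4 is divided into 2 equal shares of 1/8 among Soledad, Beatriz.
Soledad is living and takes 1/8.
Beatriz is living and takes 1/8.
Elena predeceased; the 1/4 allotted to Elena's branch passes to Elena's issue by representation.
The 1/4 is divided into 2 equal shares of 1/8 among Teodoro, Nieves.
Teodoro is living and takes 1/8.
Nieves is living and takes 1/8.
Ramiro is living and takes 1/4.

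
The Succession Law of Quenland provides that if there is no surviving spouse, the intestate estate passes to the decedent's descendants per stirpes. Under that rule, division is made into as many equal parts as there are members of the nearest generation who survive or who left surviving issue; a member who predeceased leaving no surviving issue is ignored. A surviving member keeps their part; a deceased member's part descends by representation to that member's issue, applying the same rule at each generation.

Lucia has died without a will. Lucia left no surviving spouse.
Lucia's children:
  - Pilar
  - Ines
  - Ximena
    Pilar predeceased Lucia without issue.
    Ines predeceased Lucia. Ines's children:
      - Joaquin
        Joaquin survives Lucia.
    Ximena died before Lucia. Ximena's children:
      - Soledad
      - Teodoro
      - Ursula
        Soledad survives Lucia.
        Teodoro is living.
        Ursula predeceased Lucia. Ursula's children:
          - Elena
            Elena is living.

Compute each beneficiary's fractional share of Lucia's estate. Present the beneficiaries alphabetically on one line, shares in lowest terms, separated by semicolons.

Elena 1/6; Joaquin 1/2; Soledad 1/6; Teodoro 1/6

There is no surviving spouse, so the entire estate passes to Lucia's descendants per stirpes.
Pilar left no surviving issue, so that branch lapses and is disregarded.
The estate is divided into 2 equal shares of 1/2 among Ines, Ximena.
Ines predeceased; the 1/2 allotted to Ines's branch passes to Ines's issue by representation.
Joaquin is the sole taker at this level and receives the full 1/2.
Ximena predeceased; the 1/2 allotted to Ximena's branch passes to Ximena's issue by representation.
The 1/2 is divided into 3 equal shares of 1/6 among Soledad, Teodoro, Ursula.
Soledad is living and takes 1/6.
Teodoro is living and takes 1/6.
Ursula predeceased; the 1/6 allotted to Ursula's branch passes to Ursula's issue by representation.
Elena is the sole taker at this level and receives the full 1/6.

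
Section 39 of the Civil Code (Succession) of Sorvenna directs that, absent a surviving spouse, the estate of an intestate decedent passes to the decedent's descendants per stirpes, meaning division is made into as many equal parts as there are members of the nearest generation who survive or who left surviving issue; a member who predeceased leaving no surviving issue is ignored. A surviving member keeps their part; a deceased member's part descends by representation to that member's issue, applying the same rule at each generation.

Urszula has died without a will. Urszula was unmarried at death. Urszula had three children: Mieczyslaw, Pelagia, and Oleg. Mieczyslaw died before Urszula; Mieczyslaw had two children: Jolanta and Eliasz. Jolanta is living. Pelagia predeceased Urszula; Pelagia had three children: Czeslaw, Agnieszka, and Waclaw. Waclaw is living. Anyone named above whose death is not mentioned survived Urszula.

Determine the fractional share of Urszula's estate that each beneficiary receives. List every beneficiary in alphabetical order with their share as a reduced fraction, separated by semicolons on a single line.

Agnieszka 1/9; Czeslaw 1/9; Eliasz 1/6; Jolanta 1/6; Oleg 1/3; Waclaw 1/9

There is no surviving spouse, so the entire estate passes to Urszula's descendants per stirpes.
The estate is divided into 3 equal shares of 1/3 among Mieczyslaw, Pelagia, Oleg.
Mieczyslaw predeceased; the 1/3 allotted to Mieczyslaw's branch passes to Mieczyslaw's issue by representation.
The 1/3 is divided into 2 equal shares of 1/6 among Jolanta, Eliasz.
Jolanta is living and takes 1/6.
Eliasz is living and takes 1/6.
Pelagia predeceased; the 1/3 allotted to Pelagia's branch passes to Pelagia's issue by representation.
The 1/3 is divided into 3 equal shares of 1/9 among Czeslaw, Agnieszka, Waclaw.
Czeslaw is living and takes 1/9.
Agnieszka is living and takes 1/9.
Waclaw is living and takes 1/9.
Oleg is living and takes 1/3.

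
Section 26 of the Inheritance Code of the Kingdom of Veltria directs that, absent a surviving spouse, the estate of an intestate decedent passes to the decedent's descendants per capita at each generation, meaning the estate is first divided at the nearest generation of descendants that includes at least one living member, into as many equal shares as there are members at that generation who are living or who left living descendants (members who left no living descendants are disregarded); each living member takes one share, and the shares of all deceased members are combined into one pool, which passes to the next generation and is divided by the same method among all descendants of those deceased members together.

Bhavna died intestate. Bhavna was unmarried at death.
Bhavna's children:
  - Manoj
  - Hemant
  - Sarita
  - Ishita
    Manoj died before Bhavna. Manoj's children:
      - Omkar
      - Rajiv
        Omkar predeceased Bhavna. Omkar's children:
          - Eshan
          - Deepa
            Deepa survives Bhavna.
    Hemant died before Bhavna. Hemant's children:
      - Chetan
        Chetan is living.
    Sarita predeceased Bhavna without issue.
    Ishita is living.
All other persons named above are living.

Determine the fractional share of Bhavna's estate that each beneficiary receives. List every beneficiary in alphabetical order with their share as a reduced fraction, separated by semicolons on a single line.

There is no surviving spouse, so the entire estate passes to Bhavna's descendants per capita at each generation.
At generation 1 (Manoj, Hemant, Ishita) there are 3 shares of (1)/3 = 1/3 each.
Living: Ishita — each takes 1/3.
Deceased: Manoj and Hemant. Their combined 2/3 is pooled and carried to generation 2.
At generation 2 (Omkar, Rajiv, Chetan) there are 3 shares of (2/3)/3 = 2/9 each.
Living: Rajiv and Chetan — each takes 2/9.
Deceased: Omkar. That 2/9 share is carried to generation 3.
At generation 3 (Eshan, Deepa) there are 2 shares of (2/9)/2 = 1/9 each.
Living: Eshan and Deepa — each takes 1/9.

Chetan 2/9; Deepa 1/9; Eshan 1/9; Ishita 1/3; Rajiv 2/9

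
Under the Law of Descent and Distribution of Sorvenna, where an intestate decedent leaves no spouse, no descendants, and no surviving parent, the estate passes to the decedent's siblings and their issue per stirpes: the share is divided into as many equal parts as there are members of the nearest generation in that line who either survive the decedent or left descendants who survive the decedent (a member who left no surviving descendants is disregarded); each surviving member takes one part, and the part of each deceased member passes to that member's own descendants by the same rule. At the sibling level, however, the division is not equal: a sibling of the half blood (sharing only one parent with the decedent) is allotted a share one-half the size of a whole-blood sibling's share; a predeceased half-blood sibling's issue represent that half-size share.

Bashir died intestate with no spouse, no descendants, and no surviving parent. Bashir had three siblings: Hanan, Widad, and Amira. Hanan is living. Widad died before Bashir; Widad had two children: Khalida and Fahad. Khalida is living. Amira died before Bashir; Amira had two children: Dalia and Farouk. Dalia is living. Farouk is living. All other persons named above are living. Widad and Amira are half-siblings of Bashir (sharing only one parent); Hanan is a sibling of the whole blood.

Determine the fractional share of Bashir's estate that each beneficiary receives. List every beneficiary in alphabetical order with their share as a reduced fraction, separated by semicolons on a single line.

Dalia 1/8; Fahad 1/8; Farouk 1/8; Hanan 1/2; Khalida 1/8

No spouse, descendants, or parent survives, so the estate passes to Bashir's siblings per stirpes.
Half-blood siblings count for one-half the weight of whole-blood siblings at the initial division.
Dividing 1 in proportion to weights (total weight 2): Hanan (weight 1) → 1/2; Widad (weight 1/2) → 1/4; Amira (weight 1/2) → 1/4.
Hanan is living and takes 1/2.
Widad predeceased; the 1/4 allotted to Widad's branch passes to Widad's issue by representation.
The 1/4 is divided into 2 equal shares of 1/8 among Khalida, Fahad.
Khalida is living and takes 1/8.
Fahad is living and takes 1/8.
Amira predeceased; the 1/4 allotted to Amira's branch passes to Amira's issue by representation.
The 1/4 is divided into 2 equal shares of 1/8 among Dalia, Farouk.
Dalia is living and takes 1/8.
Farouk is living and takes 1/8.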